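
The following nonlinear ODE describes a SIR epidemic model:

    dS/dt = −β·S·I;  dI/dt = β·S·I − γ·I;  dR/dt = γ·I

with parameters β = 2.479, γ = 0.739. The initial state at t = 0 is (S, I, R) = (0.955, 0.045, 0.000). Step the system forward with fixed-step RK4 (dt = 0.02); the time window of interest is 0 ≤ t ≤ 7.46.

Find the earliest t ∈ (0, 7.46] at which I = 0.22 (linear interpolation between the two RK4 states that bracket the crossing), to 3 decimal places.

t = 1.173

t=0.000: state=(0.955, 0.045, 0.000)
step 1 (dt=0.02): k1=(-0.107, 0.073, 0.033), k2=(-0.108, 0.074, 0.034), k3=(-0.108, 0.074, 0.034), k4=(-0.110, 0.075, 0.034); state += dt/6·(k1+2k2+2k3+k4)
t=0.020: state=(0.953, 0.046, 0.001)
t=0.040: state=(0.951, 0.048, 0.001)
t=0.060: state=(0.948, 0.050, 0.002)
continuing one RK4 step at a time; state shown every 25 steps (Δt=0.5):
t=0.500: state=(0.877, 0.097, 0.025)
t=1.000: state=(0.739, 0.184, 0.076)
t=1.160: state=(0.683, 0.217, 0.100)
next step: t=1.180: state=(0.675, 0.221, 0.103) — I has crossed 0.22
linear interpolation between t=1.160 (0.21727) and t=1.180 (0.22141) → t≈1.173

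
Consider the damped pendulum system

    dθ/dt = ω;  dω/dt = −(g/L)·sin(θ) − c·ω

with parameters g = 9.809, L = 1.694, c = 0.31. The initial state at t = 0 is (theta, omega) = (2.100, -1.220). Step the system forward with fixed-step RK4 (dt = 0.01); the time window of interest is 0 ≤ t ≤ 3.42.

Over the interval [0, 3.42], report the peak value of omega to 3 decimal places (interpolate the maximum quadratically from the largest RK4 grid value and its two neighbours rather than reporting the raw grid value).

max omega = 3.120

t=0.000: state=(2.100, -1.220)
step 1 (dt=0.01): k1=(-1.220, -4.620), k2=(-1.243, -4.631), k3=(-1.243, -4.631), k4=(-1.266, -4.642); state += dt/6·(k1+2k2+2k3+k4)
t=0.010: state=(2.088, -1.266)
t=0.020: state=(2.075, -1.313)
t=0.030: state=(2.061, -1.360)
continuing one RK4 step at a time; state shown every 20 steps (Δt=0.2):
t=0.200: state=(1.761, -2.187)
t=0.400: state=(1.224, -3.163)
t=0.600: state=(0.517, -3.818)
t=0.800: state=(-0.252, -3.727)
t=1.000: state=(-0.922, -2.876)
t=1.200: state=(-1.380, -1.676)
t=1.400: state=(-1.592, -0.457)
t=1.600: state=(-1.568, 0.693)
t=1.800: state=(-1.320, 1.764)
t=2.000: state=(-0.873, 2.655)
t=2.200: state=(-0.287, 3.107)
t=2.400: state=(0.324, 2.892)
t=2.600: state=(0.830, 2.097)
t=2.800: state=(1.145, 1.026)
t=3.000: state=(1.238, -0.086)
t=3.200: state=(1.115, -1.124)
t=3.400: state=(0.801, -1.979)
t=3.420: state=(0.760, -2.048)
largest grid value and its neighbours: omega(2.230)=3.11931, omega(2.240)=3.11991, omega(2.250)=3.11872
parabola through these three points peaks at t≈2.238 with omega≈3.11993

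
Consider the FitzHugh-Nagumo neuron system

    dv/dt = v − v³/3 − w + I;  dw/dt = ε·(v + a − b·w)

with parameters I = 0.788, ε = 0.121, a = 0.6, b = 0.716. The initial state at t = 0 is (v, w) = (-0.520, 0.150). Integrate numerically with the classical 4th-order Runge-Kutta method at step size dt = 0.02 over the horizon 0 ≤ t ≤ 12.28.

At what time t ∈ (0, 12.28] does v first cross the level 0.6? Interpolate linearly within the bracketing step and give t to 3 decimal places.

t = 2.291

t=0.000: state=(-0.520, 0.150)
step 1 (dt=0.02): k1=(0.165, -0.003), k2=(0.166, -0.003), k3=(0.166, -0.003), k4=(0.167, -0.003); state += dt/6·(k1+2k2+2k3+k4)
t=0.020: state=(-0.517, 0.150)
t=0.040: state=(-0.513, 0.150)
t=0.060: state=(-0.510, 0.150)
continuing one RK4 step at a time; state shown every 25 steps (Δt=0.5):
t=0.500: state=(-0.420, 0.151)
t=1.000: state=(-0.271, 0.160)
t=1.500: state=(-0.042, 0.179)
t=2.000: state=(0.315, 0.214)
t=2.280: state=(0.588, 0.244)
next step: t=2.300: state=(0.610, 0.246) — v has crossed 0.6
linear interpolation between t=2.280 (0.58831) and t=2.300 (0.60972) → t≈2.291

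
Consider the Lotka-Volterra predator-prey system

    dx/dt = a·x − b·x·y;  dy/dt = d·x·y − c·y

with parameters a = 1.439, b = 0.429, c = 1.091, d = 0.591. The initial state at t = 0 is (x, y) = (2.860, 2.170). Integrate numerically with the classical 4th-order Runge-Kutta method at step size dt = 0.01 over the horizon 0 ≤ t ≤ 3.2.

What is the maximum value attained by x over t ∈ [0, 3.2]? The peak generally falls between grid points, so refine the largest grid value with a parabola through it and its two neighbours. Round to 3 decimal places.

max x = 3.356

t=0.000: state=(2.860, 2.170)
step 1 (dt=0.01): k1=(1.453, 1.300), k2=(1.449, 1.314), k3=(1.449, 1.314), k4=(1.444, 1.327); state += dt/6·(k1+2k2+2k3+k4)
t=0.010: state=(2.874, 2.183)
t=0.020: state=(2.889, 2.197)
t=0.030: state=(2.903, 2.210)
continuing one RK4 step at a time; state shown every 20 steps (Δt=0.2):
t=0.200: state=(3.126, 2.486)
t=0.400: state=(3.307, 2.927)
t=0.600: state=(3.351, 3.493)
t=0.800: state=(3.221, 4.149)
t=1.000: state=(2.924, 4.803)
t=1.200: state=(2.521, 5.331)
t=1.400: state=(2.097, 5.630)
t=1.600: state=(1.719, 5.667)
t=1.800: state=(1.419, 5.480)
t=2.000: state=(1.199, 5.139)
t=2.200: state=(1.047, 4.716)
t=2.400: state=(0.950, 4.264)
t=2.600: state=(0.895, 3.822)
t=2.800: state=(0.876, 3.410)
t=3.000: state=(0.886, 3.042)
t=3.200: state=(0.923, 2.721)
largest grid value and its neighbours: x(0.540)=3.35551, x(0.550)=3.35591, x(0.560)=3.35589
parabola through these three points peaks at t≈0.554 with x≈3.35596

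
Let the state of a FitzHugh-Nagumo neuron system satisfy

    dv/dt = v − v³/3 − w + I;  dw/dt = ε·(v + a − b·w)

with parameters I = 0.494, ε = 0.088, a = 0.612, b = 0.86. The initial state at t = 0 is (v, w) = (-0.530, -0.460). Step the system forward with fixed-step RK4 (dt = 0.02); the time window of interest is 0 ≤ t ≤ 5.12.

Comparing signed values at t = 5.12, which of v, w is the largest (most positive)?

t=0.000: state=(-0.530, -0.460)
step 1 (dt=0.02): k1=(0.474, 0.042), k2=(0.477, 0.042), k3=(0.477, 0.042), k4=(0.480, 0.043); state += dt/6·(k1+2k2+2k3+k4)
t=0.020: state=(-0.520, -0.459)
t=0.040: state=(-0.511, -0.458)
t=0.060: state=(-0.501, -0.457)
continuing one RK4 step at a time; state shown every 10 steps (Δt=0.2):
t=0.200: state=(-0.429, -0.451)
t=0.400: state=(-0.312, -0.440)
t=0.600: state=(-0.174, -0.427)
t=0.800: state=(-0.010, -0.411)
t=1.000: state=(0.186, -0.393)
t=1.200: state=(0.419, -0.371)
t=1.400: state=(0.688, -0.345)
t=1.600: state=(0.980, -0.315)
t=1.800: state=(1.267, -0.280)
t=2.000: state=(1.514, -0.240)
t=2.200: state=(1.699, -0.198)
t=2.400: state=(1.819, -0.154)
t=2.600: state=(1.888, -0.108)
t=2.800: state=(1.923, -0.062)
t=3.000: state=(1.936, -0.017)
t=3.200: state=(1.937, 0.028)
t=3.400: state=(1.930, 0.072)
t=3.600: state=(1.920, 0.115)
t=3.800: state=(1.907, 0.157)
t=4.000: state=(1.893, 0.199)
t=4.200: state=(1.878, 0.239)
t=4.400: state=(1.863, 0.279)
t=4.600: state=(1.847, 0.318)
t=4.800: state=(1.832, 0.356)
t=5.000: state=(1.816, 0.393)
t=5.120: state=(1.806, 0.415)
compare at T: v=1.806, w=0.415

largest component: v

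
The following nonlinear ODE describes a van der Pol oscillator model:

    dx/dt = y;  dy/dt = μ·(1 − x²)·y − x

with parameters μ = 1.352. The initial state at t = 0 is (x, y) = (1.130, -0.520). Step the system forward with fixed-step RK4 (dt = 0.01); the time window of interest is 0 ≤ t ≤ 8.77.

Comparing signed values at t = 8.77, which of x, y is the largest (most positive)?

t=0.000: state=(1.130, -0.520)
step 1 (dt=0.01): k1=(-0.520, -0.935), k2=(-0.525, -0.935), k3=(-0.525, -0.935), k4=(-0.529, -0.935); state += dt/6·(k1+2k2+2k3+k4)
t=0.010: state=(1.125, -0.529)
t=0.020: state=(1.119, -0.539)
t=0.030: state=(1.114, -0.548)
continuing one RK4 step at a time; state shown every 50 steps (Δt=0.5):
t=0.500: state=(0.745, -1.056)
t=1.000: state=(-0.011, -2.098)
t=1.500: state=(-1.309, -2.524)
t=2.000: state=(-1.948, -0.200)
t=2.500: state=(-1.850, 0.416)
t=3.000: state=(-1.594, 0.598)
t=3.500: state=(-1.244, 0.827)
t=4.000: state=(-0.722, 1.337)
t=4.500: state=(0.223, 2.592)
t=5.000: state=(1.622, 2.096)
t=5.500: state=(2.011, -0.077)
t=6.000: state=(1.851, -0.459)
t=6.500: state=(1.583, -0.613)
t=7.000: state=(1.226, -0.844)
t=7.500: state=(0.692, -1.376)
t=8.000: state=(-0.283, -2.664)
t=8.500: state=(-1.668, -1.951)
t=8.770: state=(-1.979, -0.472)
compare at T: x=-1.979, y=-0.472

largest component: y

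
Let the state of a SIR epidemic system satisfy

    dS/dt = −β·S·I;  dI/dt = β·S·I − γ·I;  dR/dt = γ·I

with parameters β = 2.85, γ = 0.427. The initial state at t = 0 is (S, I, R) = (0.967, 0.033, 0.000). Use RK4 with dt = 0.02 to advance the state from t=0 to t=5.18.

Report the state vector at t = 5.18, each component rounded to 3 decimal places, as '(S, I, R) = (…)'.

(S, I, R) = (0.005, 0.212, 0.783)

t=0.000: state=(0.967, 0.033, 0.000)
step 1 (dt=0.02): k1=(-0.091, 0.077, 0.014), k2=(-0.093, 0.079, 0.014), k3=(-0.093, 0.079, 0.014), k4=(-0.095, 0.080, 0.015); state += dt/6·(k1+2k2+2k3+k4)
t=0.020: state=(0.965, 0.035, 0.000)
t=0.040: state=(0.963, 0.036, 0.001)
t=0.060: state=(0.961, 0.038, 0.001)
continuing one RK4 step at a time; state shown every 10 steps (Δt=0.2):
t=0.200: state=(0.944, 0.052, 0.004)
t=0.400: state=(0.909, 0.081, 0.009)
t=0.600: state=(0.858, 0.124, 0.018)
t=0.800: state=(0.787, 0.182, 0.031)
t=1.000: state=(0.696, 0.255, 0.049)
t=1.200: state=(0.588, 0.338, 0.075)
t=1.400: state=(0.473, 0.420, 0.107)
t=1.600: state=(0.365, 0.489, 0.146)
t=1.800: state=(0.272, 0.538, 0.190)
t=2.000: state=(0.199, 0.564, 0.237)
t=2.200: state=(0.144, 0.571, 0.286)
t=2.400: state=(0.104, 0.562, 0.334)
t=2.600: state=(0.076, 0.543, 0.381)
t=2.800: state=(0.056, 0.517, 0.427)
t=3.000: state=(0.042, 0.488, 0.470)
t=3.200: state=(0.032, 0.458, 0.510)
t=3.400: state=(0.025, 0.427, 0.548)
t=3.600: state=(0.020, 0.397, 0.583)
t=3.800: state=(0.016, 0.368, 0.616)
t=4.000: state=(0.013, 0.341, 0.646)
t=4.200: state=(0.011, 0.315, 0.674)
t=4.400: state=(0.009, 0.291, 0.700)
t=4.600: state=(0.008, 0.268, 0.724)
t=4.800: state=(0.007, 0.248, 0.746)
t=5.000: state=(0.006, 0.228, 0.766)
t=5.180: state=(0.005, 0.212, 0.783)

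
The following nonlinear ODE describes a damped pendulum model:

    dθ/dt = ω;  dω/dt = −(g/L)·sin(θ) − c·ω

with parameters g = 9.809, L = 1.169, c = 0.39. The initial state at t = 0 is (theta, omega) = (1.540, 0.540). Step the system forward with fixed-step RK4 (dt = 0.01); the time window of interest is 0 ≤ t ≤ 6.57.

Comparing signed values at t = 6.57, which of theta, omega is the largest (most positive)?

t=0.000: state=(1.540, 0.540)
step 1 (dt=0.01): k1=(0.540, -8.598), k2=(0.497, -8.581), k3=(0.497, -8.581), k4=(0.454, -8.565); state += dt/6·(k1+2k2+2k3+k4)
t=0.010: state=(1.545, 0.454)
t=0.020: state=(1.549, 0.369)
t=0.030: state=(1.552, 0.284)
continuing one RK4 step at a time; state shown every 25 steps (Δt=0.25):
t=0.250: state=(1.415, -1.504)
t=0.500: state=(0.818, -3.159)
t=0.750: state=(-0.061, -3.583)
t=1.000: state=(-0.830, -2.353)
t=1.250: state=(-1.180, -0.411)
t=1.500: state=(-1.044, 1.449)
t=1.750: state=(-0.503, 2.725)
t=2.000: state=(0.212, 2.744)
t=2.250: state=(0.762, 1.512)
t=2.500: state=(0.931, -0.171)
t=2.750: state=(0.695, -1.643)
t=3.000: state=(0.175, -2.341)
t=3.250: state=(-0.378, -1.896)
t=3.500: state=(-0.705, -0.645)
t=3.750: state=(-0.690, 0.742)
t=4.000: state=(-0.369, 1.709)
t=4.250: state=(0.092, 1.821)
t=4.500: state=(0.467, 1.067)
t=4.750: state=(0.592, -0.085)
t=5.000: state=(0.437, -1.094)
t=5.250: state=(0.094, -1.526)
t=5.500: state=(-0.262, -1.199)
t=5.750: state=(-0.461, -0.346)
t=6.000: state=(-0.428, 0.581)
t=6.250: state=(-0.200, 1.162)
t=6.500: state=(0.102, 1.146)
t=6.570: state=(0.179, 1.034)
compare at T: theta=0.179, omega=1.034

largest component: omega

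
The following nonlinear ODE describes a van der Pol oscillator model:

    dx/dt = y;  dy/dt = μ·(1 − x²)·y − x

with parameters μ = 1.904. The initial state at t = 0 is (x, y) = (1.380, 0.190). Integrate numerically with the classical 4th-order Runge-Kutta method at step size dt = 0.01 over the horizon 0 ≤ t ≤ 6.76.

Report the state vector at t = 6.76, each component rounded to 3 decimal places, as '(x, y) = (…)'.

t=0.000: state=(1.380, 0.190)
step 1 (dt=0.01): k1=(0.190, -1.707), k2=(0.181, -1.694), k3=(0.182, -1.694), k4=(0.173, -1.681); state += dt/6·(k1+2k2+2k3+k4)
t=0.010: state=(1.382, 0.173)
t=0.020: state=(1.383, 0.156)
t=0.030: state=(1.385, 0.140)
continuing one RK4 step at a time; state shown every 25 steps (Δt=0.25):
t=0.250: state=(1.381, -0.158)
t=0.500: state=(1.311, -0.388)
t=0.750: state=(1.191, -0.572)
t=1.000: state=(1.023, -0.777)
t=1.250: state=(0.794, -1.080)
t=1.500: state=(0.464, -1.614)
t=1.750: state=(-0.050, -2.587)
t=2.000: state=(-0.843, -3.610)
t=2.250: state=(-1.649, -2.362)
t=2.500: state=(-1.975, -0.474)
t=2.750: state=(-1.998, 0.152)
t=3.000: state=(-1.936, 0.308)
t=3.250: state=(-1.851, 0.364)
t=3.500: state=(-1.755, 0.403)
t=3.750: state=(-1.649, 0.446)
t=4.000: state=(-1.531, 0.500)
t=4.250: state=(-1.398, 0.575)
t=4.500: state=(-1.241, 0.684)
t=4.750: state=(-1.050, 0.857)
t=5.000: state=(-0.803, 1.154)
t=5.250: state=(-0.452, 1.712)
t=5.500: state=(0.094, 2.742)
t=5.750: state=(0.924, 3.701)
t=6.000: state=(1.713, 2.174)
t=6.250: state=(1.999, 0.367)
t=6.500: state=(2.007, -0.180)
t=6.750: state=(1.941, -0.314)
t=6.760: state=(1.938, -0.317)

(x, y) = (1.938, -0.317)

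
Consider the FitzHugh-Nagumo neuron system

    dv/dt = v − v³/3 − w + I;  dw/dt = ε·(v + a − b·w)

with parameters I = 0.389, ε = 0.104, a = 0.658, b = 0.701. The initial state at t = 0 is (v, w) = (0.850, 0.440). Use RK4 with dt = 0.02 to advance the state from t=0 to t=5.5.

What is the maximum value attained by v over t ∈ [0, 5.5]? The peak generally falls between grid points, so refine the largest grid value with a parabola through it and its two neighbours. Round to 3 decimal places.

t=0.000: state=(0.850, 0.440)
step 1 (dt=0.02): k1=(0.594, 0.125), k2=(0.595, 0.125), k3=(0.595, 0.125), k4=(0.595, 0.126); state += dt/6·(k1+2k2+2k3+k4)
t=0.020: state=(0.862, 0.443)
t=0.040: state=(0.874, 0.445)
t=0.060: state=(0.886, 0.448)
continuing one RK4 step at a time; state shown every 10 steps (Δt=0.2):
t=0.200: state=(0.969, 0.466)
t=0.400: state=(1.084, 0.494)
t=0.600: state=(1.189, 0.524)
t=0.800: state=(1.280, 0.555)
t=1.000: state=(1.354, 0.588)
t=1.200: state=(1.411, 0.622)
t=1.400: state=(1.451, 0.656)
t=1.600: state=(1.478, 0.690)
t=1.800: state=(1.492, 0.725)
t=2.000: state=(1.498, 0.759)
t=2.200: state=(1.496, 0.792)
t=2.400: state=(1.489, 0.825)
t=2.600: state=(1.478, 0.857)
t=2.800: state=(1.463, 0.889)
t=3.000: state=(1.446, 0.920)
t=3.200: state=(1.426, 0.950)
t=3.400: state=(1.405, 0.979)
t=3.600: state=(1.382, 1.007)
t=3.800: state=(1.359, 1.034)
t=4.000: state=(1.333, 1.061)
t=4.200: state=(1.307, 1.086)
t=4.400: state=(1.280, 1.111)
t=4.600: state=(1.251, 1.134)
t=4.800: state=(1.221, 1.157)
t=5.000: state=(1.189, 1.179)
t=5.200: state=(1.156, 1.200)
t=5.400: state=(1.121, 1.219)
t=5.500: state=(1.103, 1.229)
largest grid value and its neighbours: v(2.020)=1.49808, v(2.040)=1.49813, v(2.060)=1.49811
parabola through these three points peaks at t≈2.045 with v≈1.49813

max v = 1.498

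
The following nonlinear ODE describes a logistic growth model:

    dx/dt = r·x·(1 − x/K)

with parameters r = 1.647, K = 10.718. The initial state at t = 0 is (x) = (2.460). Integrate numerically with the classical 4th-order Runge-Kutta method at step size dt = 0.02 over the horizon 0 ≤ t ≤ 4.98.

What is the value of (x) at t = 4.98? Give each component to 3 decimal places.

t=0.000: state=(2.460)
step 1 (dt=0.02): k1=(3.122), k2=(3.149), k3=(3.150), k4=(3.177); state += dt/6·(k1+2k2+2k3+k4)
t=0.020: state=(2.523)
t=0.040: state=(2.587)
t=0.060: state=(2.652)
continuing one RK4 step at a time; state shown every 10 steps (Δt=0.2):
t=0.200: state=(3.139)
t=0.400: state=(3.916)
t=0.600: state=(4.764)
t=0.800: state=(5.644)
t=1.000: state=(6.509)
t=1.200: state=(7.315)
t=1.400: state=(8.031)
t=1.600: state=(8.639)
t=1.800: state=(9.136)
t=2.000: state=(9.531)
t=2.200: state=(9.837)
t=2.400: state=(10.069)
t=2.600: state=(10.243)
t=2.800: state=(10.372)
t=3.000: state=(10.467)
t=3.200: state=(10.536)
t=3.400: state=(10.587)
t=3.600: state=(10.623)
t=3.800: state=(10.650)
t=4.000: state=(10.669)
t=4.200: state=(10.682)
t=4.400: state=(10.692)
t=4.600: state=(10.700)
t=4.800: state=(10.705)
t=4.980: state=(10.708)

(x) = (10.708)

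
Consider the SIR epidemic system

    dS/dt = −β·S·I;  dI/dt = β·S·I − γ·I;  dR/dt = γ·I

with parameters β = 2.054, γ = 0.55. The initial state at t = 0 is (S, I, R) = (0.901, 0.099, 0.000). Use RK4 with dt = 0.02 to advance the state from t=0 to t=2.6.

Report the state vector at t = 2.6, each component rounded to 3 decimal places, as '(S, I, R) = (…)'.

(S, I, R) = (0.180, 0.389, 0.431)

t=0.000: state=(0.901, 0.099, 0.000)
step 1 (dt=0.02): k1=(-0.183, 0.129, 0.054), k2=(-0.185, 0.130, 0.055), k3=(-0.185, 0.130, 0.055), k4=(-0.187, 0.131, 0.056); state += dt/6·(k1+2k2+2k3+k4)
t=0.020: state=(0.897, 0.102, 0.001)
t=0.040: state=(0.894, 0.104, 0.002)
t=0.060: state=(0.890, 0.107, 0.003)
continuing one RK4 step at a time; state shown every 5 steps (Δt=0.1):
t=0.100: state=(0.882, 0.113, 0.006)
t=0.200: state=(0.860, 0.127, 0.012)
t=0.300: state=(0.837, 0.144, 0.020)
t=0.400: state=(0.811, 0.161, 0.028)
t=0.500: state=(0.783, 0.179, 0.038)
t=0.600: state=(0.753, 0.199, 0.048)
t=0.700: state=(0.722, 0.219, 0.059)
t=0.800: state=(0.688, 0.240, 0.072)
t=0.900: state=(0.654, 0.260, 0.086)
t=1.000: state=(0.619, 0.281, 0.101)
t=1.100: state=(0.583, 0.301, 0.117)
t=1.200: state=(0.547, 0.319, 0.134)
t=1.300: state=(0.511, 0.337, 0.152)
t=1.400: state=(0.476, 0.353, 0.171)
t=1.500: state=(0.442, 0.367, 0.191)
t=1.600: state=(0.410, 0.379, 0.211)
t=1.700: state=(0.378, 0.389, 0.232)
t=1.800: state=(0.349, 0.397, 0.254)
t=1.900: state=(0.322, 0.403, 0.276)
t=2.000: state=(0.296, 0.406, 0.298)
t=2.100: state=(0.272, 0.407, 0.321)
t=2.200: state=(0.250, 0.407, 0.343)
t=2.300: state=(0.230, 0.404, 0.365)
t=2.400: state=(0.212, 0.401, 0.387)
t=2.500: state=(0.195, 0.395, 0.409)
t=2.600: state=(0.180, 0.389, 0.431)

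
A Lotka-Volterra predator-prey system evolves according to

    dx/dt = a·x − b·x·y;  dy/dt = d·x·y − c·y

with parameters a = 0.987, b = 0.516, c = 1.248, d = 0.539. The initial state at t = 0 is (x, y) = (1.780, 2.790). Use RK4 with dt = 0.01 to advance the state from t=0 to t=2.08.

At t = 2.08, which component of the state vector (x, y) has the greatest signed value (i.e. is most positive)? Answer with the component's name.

t=0.000: state=(1.780, 2.790)
step 1 (dt=0.01): k1=(-0.806, -0.805), k2=(-0.800, -0.810), k3=(-0.800, -0.810), k4=(-0.795, -0.815); state += dt/6·(k1+2k2+2k3+k4)
t=0.010: state=(1.772, 2.782)
t=0.020: state=(1.764, 2.774)
t=0.030: state=(1.756, 2.765)
continuing one RK4 step at a time; state shown every 10 steps (Δt=0.1):
t=0.100: state=(1.705, 2.705)
t=0.200: state=(1.640, 2.613)
t=0.300: state=(1.586, 2.516)
t=0.400: state=(1.542, 2.416)
t=0.500: state=(1.506, 2.315)
t=0.600: state=(1.479, 2.214)
t=0.700: state=(1.460, 2.115)
t=0.800: state=(1.448, 2.019)
t=0.900: state=(1.444, 1.927)
t=1.000: state=(1.446, 1.839)
t=1.100: state=(1.455, 1.755)
t=1.200: state=(1.470, 1.676)
t=1.300: state=(1.491, 1.602)
t=1.400: state=(1.517, 1.533)
t=1.500: state=(1.550, 1.470)
t=1.600: state=(1.588, 1.412)
t=1.700: state=(1.632, 1.359)
t=1.800: state=(1.681, 1.312)
t=1.900: state=(1.736, 1.270)
t=2.000: state=(1.797, 1.233)
t=2.080: state=(1.849, 1.207)
compare at T: x=1.849, y=1.207

largest component: x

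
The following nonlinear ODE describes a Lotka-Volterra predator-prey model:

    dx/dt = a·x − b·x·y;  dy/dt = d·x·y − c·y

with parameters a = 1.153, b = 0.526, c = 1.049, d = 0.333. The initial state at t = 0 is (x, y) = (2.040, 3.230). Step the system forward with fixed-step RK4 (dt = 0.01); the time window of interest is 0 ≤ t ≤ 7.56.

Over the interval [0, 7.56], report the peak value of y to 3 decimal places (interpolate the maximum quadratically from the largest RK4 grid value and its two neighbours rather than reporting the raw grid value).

t=0.000: state=(2.040, 3.230)
step 1 (dt=0.01): k1=(-1.114, -1.194), k2=(-1.104, -1.198), k3=(-1.104, -1.198), k4=(-1.095, -1.201); state += dt/6·(k1+2k2+2k3+k4)
t=0.010: state=(2.029, 3.218)
t=0.020: state=(2.018, 3.206)
t=0.030: state=(2.007, 3.194)
continuing one RK4 step at a time; state shown every 25 steps (Δt=0.25):
t=0.250: state=(1.816, 2.915)
t=0.500: state=(1.687, 2.594)
t=0.750: state=(1.633, 2.290)
t=1.000: state=(1.642, 2.018)
t=1.250: state=(1.707, 1.784)
t=1.500: state=(1.825, 1.589)
t=1.750: state=(1.996, 1.433)
t=2.000: state=(2.224, 1.314)
t=2.250: state=(2.511, 1.230)
t=2.500: state=(2.860, 1.183)
t=2.750: state=(3.269, 1.174)
t=3.000: state=(3.731, 1.208)
t=3.250: state=(4.224, 1.294)
t=3.500: state=(4.711, 1.445)
t=3.750: state=(5.124, 1.675)
t=4.000: state=(5.374, 1.998)
t=4.250: state=(5.371, 2.409)
t=4.500: state=(5.066, 2.867)
t=4.750: state=(4.504, 3.290)
t=5.000: state=(3.817, 3.580)
t=5.250: state=(3.153, 3.679)
t=5.500: state=(2.603, 3.593)
t=5.750: state=(2.194, 3.372)
t=6.000: state=(1.915, 3.075)
t=6.250: state=(1.741, 2.753)
t=6.500: state=(1.652, 2.438)
t=6.750: state=(1.630, 2.149)
t=7.000: state=(1.668, 1.896)
t=7.250: state=(1.759, 1.682)
t=7.500: state=(1.904, 1.506)
t=7.560: state=(1.947, 1.470)
largest grid value and its neighbours: y(5.240)=3.67886, y(5.250)=3.67904, y(5.260)=3.67893
parabola through these three points peaks at t≈5.251 with y≈3.67905

max y = 3.679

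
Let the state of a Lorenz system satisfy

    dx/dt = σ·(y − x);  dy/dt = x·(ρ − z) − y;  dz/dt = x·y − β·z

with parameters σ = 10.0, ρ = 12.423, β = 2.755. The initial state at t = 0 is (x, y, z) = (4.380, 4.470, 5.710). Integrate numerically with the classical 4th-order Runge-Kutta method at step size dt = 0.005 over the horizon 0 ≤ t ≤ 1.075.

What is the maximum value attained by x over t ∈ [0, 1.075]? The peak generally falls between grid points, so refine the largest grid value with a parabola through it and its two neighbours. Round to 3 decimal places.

max x = 8.304

t=0.000: state=(4.380, 4.470, 5.710)
step 1 (dt=0.005): k1=(0.900, 24.933, 3.848), k2=(1.501, 24.844, 4.104), k3=(1.484, 24.851, 4.108), k4=(2.068, 24.768, 4.369); state += dt/6·(k1+2k2+2k3+k4)
t=0.005: state=(4.387, 4.594, 5.731)
t=0.010: state=(4.401, 4.718, 5.754)
t=0.015: state=(4.419, 4.841, 5.780)
continuing one RK4 step at a time; state shown every 10 steps (Δt=0.05):
t=0.050: state=(4.677, 5.690, 6.047)
t=0.100: state=(5.331, 6.884, 6.740)
t=0.150: state=(6.183, 7.988, 7.883)
t=0.200: state=(7.082, 8.811, 9.492)
t=0.250: state=(7.844, 9.095, 11.425)
t=0.300: state=(8.267, 8.654, 13.332)
t=0.350: state=(8.202, 7.552, 14.762)
t=0.400: state=(7.645, 6.124, 15.403)
t=0.450: state=(6.752, 4.783, 15.249)
t=0.500: state=(5.752, 3.786, 14.526)
t=0.550: state=(4.838, 3.184, 13.508)
t=0.600: state=(4.120, 2.911, 12.399)
t=0.650: state=(3.630, 2.875, 11.321)
t=0.700: state=(3.356, 3.006, 10.339)
t=0.750: state=(3.270, 3.265, 9.490)
t=0.800: state=(3.343, 3.636, 8.800)
t=0.850: state=(3.557, 4.112, 8.290)
t=0.900: state=(3.896, 4.692, 7.988)
t=0.950: state=(4.350, 5.364, 7.929)
t=1.000: state=(4.904, 6.095, 8.150)
t=1.050: state=(5.529, 6.822, 8.680)
t=1.075: state=(5.854, 7.153, 9.064)
largest grid value and its neighbours: x(0.315)=8.30231, x(0.320)=8.30367, x(0.325)=8.29979
parabola through these three points peaks at t≈0.319 with x≈8.30382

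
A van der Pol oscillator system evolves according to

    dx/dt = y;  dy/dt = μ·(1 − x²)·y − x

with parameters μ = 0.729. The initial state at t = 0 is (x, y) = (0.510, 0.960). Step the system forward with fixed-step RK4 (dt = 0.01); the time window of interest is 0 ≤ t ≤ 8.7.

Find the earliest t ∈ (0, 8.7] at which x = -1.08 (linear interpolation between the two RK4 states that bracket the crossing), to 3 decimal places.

t=0.000: state=(0.510, 0.960)
step 1 (dt=0.01): k1=(0.960, 0.008), k2=(0.960, -0.000), k3=(0.960, -0.000), k4=(0.960, -0.009); state += dt/6·(k1+2k2+2k3+k4)
t=0.010: state=(0.520, 0.960)
t=0.020: state=(0.529, 0.960)
t=0.030: state=(0.539, 0.959)
continuing one RK4 step at a time; state shown every 50 steps (Δt=0.5):
t=0.500: state=(0.953, 0.734)
t=1.000: state=(1.184, 0.163)
t=1.500: state=(1.119, -0.409)
t=2.000: state=(0.787, -0.916)
t=2.500: state=(0.191, -1.490)
t=3.000: state=(-0.690, -1.936)
t=3.200: state=(-1.070, -1.819)
next step: t=3.210: state=(-1.088, -1.806) — x has crossed -1.08
linear interpolation between t=3.200 (-1.06953) and t=3.210 (-1.08765) → t≈3.206

t = 3.206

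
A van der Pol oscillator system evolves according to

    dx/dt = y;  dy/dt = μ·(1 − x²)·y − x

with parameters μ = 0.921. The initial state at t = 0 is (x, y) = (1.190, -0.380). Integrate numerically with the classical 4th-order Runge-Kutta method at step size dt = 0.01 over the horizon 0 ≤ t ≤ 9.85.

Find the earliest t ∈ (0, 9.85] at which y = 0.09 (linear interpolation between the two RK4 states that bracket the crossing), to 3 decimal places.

t=0.000: state=(1.190, -0.380)
step 1 (dt=0.01): k1=(-0.380, -1.044), k2=(-0.385, -1.042), k3=(-0.385, -1.042), k4=(-0.390, -1.040); state += dt/6·(k1+2k2+2k3+k4)
t=0.010: state=(1.186, -0.390)
t=0.020: state=(1.182, -0.401)
t=0.030: state=(1.178, -0.411)
continuing one RK4 step at a time; state shown every 50 steps (Δt=0.5):
t=0.500: state=(0.874, -0.885)
t=1.000: state=(0.280, -1.536)
t=1.500: state=(-0.684, -2.233)
t=2.000: state=(-1.646, -1.245)
t=2.480: state=(-1.882, 0.088)
next step: t=2.490: state=(-1.881, 0.105) — y has crossed 0.09
linear interpolation between t=2.480 (0.08821) and t=2.490 (0.10477) → t≈2.481

t = 2.481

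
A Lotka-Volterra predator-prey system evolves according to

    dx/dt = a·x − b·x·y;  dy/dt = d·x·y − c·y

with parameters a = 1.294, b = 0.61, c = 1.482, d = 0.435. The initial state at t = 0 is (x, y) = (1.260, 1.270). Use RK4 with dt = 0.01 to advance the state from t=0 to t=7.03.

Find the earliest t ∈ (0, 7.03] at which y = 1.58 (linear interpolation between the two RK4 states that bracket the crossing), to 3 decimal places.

t = 2.305

t=0.000: state=(1.260, 1.270)
step 1 (dt=0.01): k1=(0.654, -1.186), k2=(0.661, -1.179), k3=(0.661, -1.179), k4=(0.667, -1.171); state += dt/6·(k1+2k2+2k3+k4)
t=0.010: state=(1.267, 1.258)
t=0.020: state=(1.273, 1.247)
t=0.030: state=(1.280, 1.235)
continuing one RK4 step at a time; state shown every 25 steps (Δt=0.25):
t=0.250: state=(1.464, 1.016)
t=0.500: state=(1.759, 0.835)
t=0.750: state=(2.161, 0.713)
t=1.000: state=(2.696, 0.640)
t=1.250: state=(3.388, 0.614)
t=1.500: state=(4.257, 0.641)
t=1.750: state=(5.300, 0.744)
t=2.000: state=(6.440, 0.972)
t=2.250: state=(7.439, 1.431)
t=2.300: state=(7.582, 1.565)
next step: t=2.310: state=(7.607, 1.594) — y has crossed 1.58
linear interpolation between t=2.300 (1.56512) and t=2.310 (1.59389) → t≈2.305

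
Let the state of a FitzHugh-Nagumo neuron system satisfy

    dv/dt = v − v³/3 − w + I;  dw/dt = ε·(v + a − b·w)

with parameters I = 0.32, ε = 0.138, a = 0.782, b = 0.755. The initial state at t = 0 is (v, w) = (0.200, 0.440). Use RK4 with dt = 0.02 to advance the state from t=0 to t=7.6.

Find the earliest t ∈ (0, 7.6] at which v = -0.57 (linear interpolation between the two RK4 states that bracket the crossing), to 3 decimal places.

t = 4.602

t=0.000: state=(0.200, 0.440)
step 1 (dt=0.02): k1=(0.077, 0.090), k2=(0.077, 0.090), k3=(0.077, 0.090), k4=(0.077, 0.090); state += dt/6·(k1+2k2+2k3+k4)
t=0.020: state=(0.202, 0.442)
t=0.040: state=(0.203, 0.444)
t=0.060: state=(0.205, 0.445)
continuing one RK4 step at a time; state shown every 25 steps (Δt=0.5):
t=0.500: state=(0.236, 0.485)
t=1.000: state=(0.266, 0.530)
t=1.500: state=(0.284, 0.574)
t=2.000: state=(0.286, 0.617)
t=2.500: state=(0.262, 0.657)
t=3.000: state=(0.201, 0.692)
t=3.500: state=(0.080, 0.719)
t=4.000: state=(-0.132, 0.734)
t=4.500: state=(-0.480, 0.729)
t=4.600: state=(-0.568, 0.725)
next step: t=4.620: state=(-0.586, 0.724) — v has crossed -0.57
linear interpolation between t=4.600 (-0.56805) and t=4.620 (-0.58641) → t≈4.602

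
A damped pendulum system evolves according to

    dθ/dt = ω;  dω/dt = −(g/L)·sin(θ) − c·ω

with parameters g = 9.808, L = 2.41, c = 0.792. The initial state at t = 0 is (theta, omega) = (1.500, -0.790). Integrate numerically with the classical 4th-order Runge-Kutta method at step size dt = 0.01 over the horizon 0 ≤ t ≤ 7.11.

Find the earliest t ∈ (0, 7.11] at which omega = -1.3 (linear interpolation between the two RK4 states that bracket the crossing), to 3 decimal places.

t=0.000: state=(1.500, -0.790)
step 1 (dt=0.01): k1=(-0.790, -3.434), k2=(-0.807, -3.419), k3=(-0.807, -3.419), k4=(-0.824, -3.404); state += dt/6·(k1+2k2+2k3+k4)
t=0.010: state=(1.492, -0.824)
t=0.020: state=(1.484, -0.858)
t=0.030: state=(1.475, -0.892)
t=0.160: state=(1.332, -1.300)
next step: t=0.170: state=(1.319, -1.329) — omega has crossed -1.3
linear interpolation between t=0.160 (-1.29998) and t=0.170 (-1.32904) → t≈0.160

t = 0.160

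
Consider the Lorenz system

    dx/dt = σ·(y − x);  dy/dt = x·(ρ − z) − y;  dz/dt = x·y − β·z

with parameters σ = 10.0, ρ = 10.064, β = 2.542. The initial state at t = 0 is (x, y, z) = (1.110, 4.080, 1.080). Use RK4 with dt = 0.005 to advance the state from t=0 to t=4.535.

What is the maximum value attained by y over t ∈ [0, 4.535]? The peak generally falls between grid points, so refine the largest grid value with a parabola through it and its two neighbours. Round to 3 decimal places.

t=0.000: state=(1.110, 4.080, 1.080)
step 1 (dt=0.005): k1=(29.700, 5.892, 1.783), k2=(29.105, 6.539, 2.092), k3=(29.136, 6.523, 2.086), k4=(28.569, 7.155, 2.392); state += dt/6·(k1+2k2+2k3+k4)
t=0.005: state=(1.256, 4.113, 1.090)
t=0.010: state=(1.396, 4.151, 1.104)
t=0.015: state=(1.531, 4.196, 1.120)
continuing one RK4 step at a time; state shown every 40 steps (Δt=0.2):
t=0.200: state=(5.770, 8.184, 4.348)
t=0.400: state=(8.422, 7.499, 13.566)
t=0.600: state=(3.923, 1.803, 12.232)
t=0.800: state=(1.725, 1.420, 7.901)
t=1.000: state=(1.903, 2.306, 5.244)
t=1.200: state=(3.326, 4.375, 4.523)
t=1.400: state=(5.929, 7.251, 7.228)
t=1.600: state=(6.821, 6.087, 11.913)
t=1.800: state=(4.316, 3.129, 10.954)
t=2.000: state=(3.031, 2.897, 8.126)
t=2.200: state=(3.491, 4.031, 6.598)
t=2.400: state=(4.970, 5.805, 7.325)
t=2.600: state=(6.080, 6.148, 9.979)
t=2.800: state=(5.178, 4.424, 10.737)
t=3.000: state=(3.977, 3.647, 9.170)
t=3.200: state=(3.916, 4.151, 7.835)
t=3.400: state=(4.714, 5.206, 7.908)
t=3.600: state=(5.482, 5.650, 9.278)
t=3.800: state=(5.226, 4.862, 10.085)
t=4.000: state=(4.474, 4.187, 9.409)
t=4.200: state=(4.260, 4.333, 8.493)
t=4.400: state=(4.658, 4.937, 8.348)
t=4.535: state=(5.019, 5.247, 8.766)
largest grid value and its neighbours: y(0.290)=9.62070, y(0.295)=9.62857, y(0.300)=9.62644
parabola through these three points peaks at t≈0.296 with y≈9.62898

max y = 9.629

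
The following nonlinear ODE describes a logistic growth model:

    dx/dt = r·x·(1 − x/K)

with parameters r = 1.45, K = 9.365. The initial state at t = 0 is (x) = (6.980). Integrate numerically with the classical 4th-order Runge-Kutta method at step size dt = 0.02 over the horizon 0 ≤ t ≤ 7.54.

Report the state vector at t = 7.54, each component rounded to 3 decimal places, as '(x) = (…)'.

(x) = (9.365)

t=0.000: state=(6.980)
step 1 (dt=0.02): k1=(2.578), k2=(2.559), k3=(2.559), k4=(2.541); state += dt/6·(k1+2k2+2k3+k4)
t=0.020: state=(7.031)
t=0.040: state=(7.082)
t=0.060: state=(7.131)
continuing one RK4 step at a time; state shown every 25 steps (Δt=0.5):
t=0.500: state=(8.035)
t=1.000: state=(8.670)
t=1.500: state=(9.015)
t=2.000: state=(9.192)
t=2.500: state=(9.280)
t=3.000: state=(9.324)
t=3.500: state=(9.345)
t=4.000: state=(9.355)
t=4.500: state=(9.360)
t=5.000: state=(9.363)
t=5.500: state=(9.364)
t=6.000: state=(9.364)
t=6.500: state=(9.365)
t=7.000: state=(9.365)
t=7.500: state=(9.365)
t=7.540: state=(9.365)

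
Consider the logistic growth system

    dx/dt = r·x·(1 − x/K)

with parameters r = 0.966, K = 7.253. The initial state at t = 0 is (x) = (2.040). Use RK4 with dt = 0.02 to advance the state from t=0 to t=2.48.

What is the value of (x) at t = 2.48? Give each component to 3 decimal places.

(x) = (5.883)

t=0.000: state=(2.040)
step 1 (dt=0.02): k1=(1.416), k2=(1.422), k3=(1.422), k4=(1.428); state += dt/6·(k1+2k2+2k3+k4)
t=0.020: state=(2.068)
t=0.040: state=(2.097)
t=0.060: state=(2.126)
continuing one RK4 step at a time; state shown every 5 steps (Δt=0.1):
t=0.100: state=(2.185)
t=0.200: state=(2.335)
t=0.300: state=(2.490)
t=0.400: state=(2.651)
t=0.500: state=(2.815)
t=0.600: state=(2.983)
t=0.700: state=(3.154)
t=0.800: state=(3.327)
t=0.900: state=(3.502)
t=1.000: state=(3.677)
t=1.100: state=(3.852)
t=1.200: state=(4.026)
t=1.300: state=(4.198)
t=1.400: state=(4.367)
t=1.500: state=(4.533)
t=1.600: state=(4.695)
t=1.700: state=(4.853)
t=1.800: state=(5.005)
t=1.900: state=(5.152)
t=2.000: state=(5.294)
t=2.100: state=(5.429)
t=2.200: state=(5.557)
t=2.300: state=(5.680)
t=2.400: state=(5.795)
t=2.480: state=(5.883)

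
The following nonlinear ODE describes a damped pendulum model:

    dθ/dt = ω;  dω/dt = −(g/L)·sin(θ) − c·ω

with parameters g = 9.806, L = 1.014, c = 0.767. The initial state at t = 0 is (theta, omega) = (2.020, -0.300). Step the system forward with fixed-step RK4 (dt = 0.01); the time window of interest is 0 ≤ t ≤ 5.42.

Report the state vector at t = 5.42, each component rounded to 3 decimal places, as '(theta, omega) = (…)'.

(theta, omega) = (-0.228, 0.022)

t=0.000: state=(2.020, -0.300)
step 1 (dt=0.01): k1=(-0.300, -8.481), k2=(-0.342, -8.455), k3=(-0.342, -8.456), k4=(-0.385, -8.431); state += dt/6·(k1+2k2+2k3+k4)
t=0.010: state=(2.017, -0.385)
t=0.020: state=(2.012, -0.469)
t=0.030: state=(2.007, -0.552)
continuing one RK4 step at a time; state shown every 20 steps (Δt=0.2):
t=0.200: state=(1.795, -1.931)
t=0.400: state=(1.255, -3.427)
t=0.600: state=(0.467, -4.269)
t=0.800: state=(-0.357, -3.723)
t=1.000: state=(-0.947, -2.072)
t=1.200: state=(-1.172, -0.188)
t=1.400: state=(-1.038, 1.460)
t=1.600: state=(-0.622, 2.582)
t=1.800: state=(-0.066, 2.806)
t=2.000: state=(0.433, 2.050)
t=2.200: state=(0.717, 0.748)
t=2.400: state=(0.731, -0.576)
t=2.600: state=(0.510, -1.555)
t=2.800: state=(0.151, -1.915)
t=3.000: state=(-0.208, -1.573)
t=3.200: state=(-0.445, -0.746)
t=3.400: state=(-0.499, 0.202)
t=3.600: state=(-0.378, 0.952)
t=3.800: state=(-0.146, 1.285)
t=4.000: state=(0.103, 1.131)
t=4.200: state=(0.281, 0.609)
t=4.400: state=(0.338, -0.043)
t=4.600: state=(0.271, -0.589)
t=4.800: state=(0.121, -0.858)
t=5.000: state=(-0.050, -0.794)
t=5.200: state=(-0.179, -0.464)
t=5.400: state=(-0.228, -0.022)
t=5.420: state=(-0.228, 0.022)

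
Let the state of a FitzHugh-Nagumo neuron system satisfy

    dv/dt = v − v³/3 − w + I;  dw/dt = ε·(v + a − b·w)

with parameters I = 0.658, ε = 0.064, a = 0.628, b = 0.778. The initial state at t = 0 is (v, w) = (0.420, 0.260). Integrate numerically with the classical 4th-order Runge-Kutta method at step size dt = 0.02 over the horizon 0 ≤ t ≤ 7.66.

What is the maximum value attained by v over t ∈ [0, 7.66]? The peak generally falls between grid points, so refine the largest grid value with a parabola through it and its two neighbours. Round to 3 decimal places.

t=0.000: state=(0.420, 0.260)
step 1 (dt=0.02): k1=(0.793, 0.054), k2=(0.799, 0.055), k3=(0.799, 0.055), k4=(0.805, 0.055); state += dt/6·(k1+2k2+2k3+k4)
t=0.020: state=(0.436, 0.261)
t=0.040: state=(0.452, 0.262)
t=0.060: state=(0.469, 0.263)
continuing one RK4 step at a time; state shown every 25 steps (Δt=0.5):
t=0.500: state=(0.882, 0.294)
t=1.000: state=(1.366, 0.342)
t=1.500: state=(1.667, 0.402)
t=2.000: state=(1.777, 0.467)
t=2.500: state=(1.795, 0.532)
t=3.000: state=(1.782, 0.595)
t=3.500: state=(1.758, 0.656)
t=4.000: state=(1.731, 0.715)
t=4.500: state=(1.703, 0.772)
t=5.000: state=(1.674, 0.826)
t=5.500: state=(1.645, 0.878)
t=6.000: state=(1.615, 0.928)
t=6.500: state=(1.585, 0.975)
t=7.000: state=(1.555, 1.021)
t=7.500: state=(1.524, 1.064)
t=7.660: state=(1.514, 1.078)
largest grid value and its neighbours: v(2.420)=1.79506, v(2.440)=1.79510, v(2.460)=1.79509
parabola through these three points peaks at t≈2.446 with v≈1.79510

max v = 1.795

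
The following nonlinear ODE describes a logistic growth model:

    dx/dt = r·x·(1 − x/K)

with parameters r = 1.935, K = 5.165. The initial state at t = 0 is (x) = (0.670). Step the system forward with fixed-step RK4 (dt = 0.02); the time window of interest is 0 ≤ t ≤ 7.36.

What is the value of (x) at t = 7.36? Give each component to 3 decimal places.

t=0.000: state=(0.670)
step 1 (dt=0.02): k1=(1.128), k2=(1.144), k3=(1.145), k4=(1.161); state += dt/6·(k1+2k2+2k3+k4)
t=0.020: state=(0.693)
t=0.040: state=(0.716)
t=0.060: state=(0.741)
continuing one RK4 step at a time; state shown every 25 steps (Δt=0.5):
t=0.500: state=(1.455)
t=1.000: state=(2.623)
t=1.500: state=(3.775)
t=2.000: state=(4.531)
t=2.500: state=(4.904)
t=3.000: state=(5.063)
t=3.500: state=(5.126)
t=4.000: state=(5.150)
t=4.500: state=(5.159)
t=5.000: state=(5.163)
t=5.500: state=(5.164)
t=6.000: state=(5.165)
t=6.500: state=(5.165)
t=7.000: state=(5.165)
t=7.360: state=(5.165)

(x) = (5.165)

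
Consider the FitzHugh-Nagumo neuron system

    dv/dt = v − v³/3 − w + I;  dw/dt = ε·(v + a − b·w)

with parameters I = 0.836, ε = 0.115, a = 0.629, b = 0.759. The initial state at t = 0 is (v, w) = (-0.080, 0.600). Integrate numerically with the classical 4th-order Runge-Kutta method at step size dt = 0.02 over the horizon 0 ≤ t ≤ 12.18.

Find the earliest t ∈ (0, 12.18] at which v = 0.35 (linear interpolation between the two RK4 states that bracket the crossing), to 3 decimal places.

t=0.000: state=(-0.080, 0.600)
step 1 (dt=0.02): k1=(0.156, 0.011), k2=(0.158, 0.011), k3=(0.158, 0.011), k4=(0.159, 0.011); state += dt/6·(k1+2k2+2k3+k4)
t=0.020: state=(-0.077, 0.600)
t=0.040: state=(-0.074, 0.600)
t=0.060: state=(-0.070, 0.601)
continuing one RK4 step at a time; state shown every 25 steps (Δt=0.5):
t=0.500: state=(0.019, 0.608)
t=1.000: state=(0.175, 0.622)
t=1.380: state=(0.349, 0.640)
next step: t=1.400: state=(0.360, 0.641) — v has crossed 0.35
linear interpolation between t=1.380 (0.34894) and t=1.400 (0.35963) → t≈1.382

t = 1.382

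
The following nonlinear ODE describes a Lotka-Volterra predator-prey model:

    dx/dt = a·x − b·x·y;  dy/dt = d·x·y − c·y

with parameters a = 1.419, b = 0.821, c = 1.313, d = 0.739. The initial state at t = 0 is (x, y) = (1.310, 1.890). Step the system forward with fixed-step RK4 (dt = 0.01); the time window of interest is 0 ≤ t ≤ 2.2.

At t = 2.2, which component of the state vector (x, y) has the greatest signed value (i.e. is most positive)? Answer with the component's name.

largest component: x

t=0.000: state=(1.310, 1.890)
step 1 (dt=0.01): k1=(-0.174, -0.652), k2=(-0.170, -0.652), k3=(-0.170, -0.652), k4=(-0.167, -0.652); state += dt/6·(k1+2k2+2k3+k4)
t=0.010: state=(1.308, 1.883)
t=0.020: state=(1.307, 1.877)
t=0.030: state=(1.305, 1.870)
continuing one RK4 step at a time; state shown every 10 steps (Δt=0.1):
t=0.100: state=(1.296, 1.825)
t=0.200: state=(1.289, 1.761)
t=0.300: state=(1.289, 1.698)
t=0.400: state=(1.296, 1.639)
t=0.500: state=(1.308, 1.582)
t=0.600: state=(1.327, 1.529)
t=0.700: state=(1.352, 1.481)
t=0.800: state=(1.382, 1.436)
t=0.900: state=(1.418, 1.397)
t=1.000: state=(1.459, 1.362)
t=1.100: state=(1.505, 1.333)
t=1.200: state=(1.557, 1.309)
t=1.300: state=(1.613, 1.290)
t=1.400: state=(1.673, 1.278)
t=1.500: state=(1.736, 1.271)
t=1.600: state=(1.803, 1.270)
t=1.700: state=(1.872, 1.276)
t=1.800: state=(1.941, 1.288)
t=1.900: state=(2.011, 1.307)
t=2.000: state=(2.080, 1.334)
t=2.100: state=(2.146, 1.367)
t=2.200: state=(2.207, 1.408)
compare at T: x=2.207, y=1.408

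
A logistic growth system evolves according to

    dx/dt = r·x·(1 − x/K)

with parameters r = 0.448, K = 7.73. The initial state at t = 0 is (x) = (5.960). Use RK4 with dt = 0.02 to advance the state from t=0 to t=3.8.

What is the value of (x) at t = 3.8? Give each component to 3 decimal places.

t=0.000: state=(5.960)
step 1 (dt=0.02): k1=(0.611), k2=(0.610), k3=(0.610), k4=(0.608); state += dt/6·(k1+2k2+2k3+k4)
t=0.020: state=(5.972)
t=0.040: state=(5.984)
t=0.060: state=(5.996)
continuing one RK4 step at a time; state shown every 10 steps (Δt=0.2):
t=0.200: state=(6.079)
t=0.400: state=(6.193)
t=0.600: state=(6.300)
t=0.800: state=(6.402)
t=1.000: state=(6.497)
t=1.200: state=(6.587)
t=1.400: state=(6.672)
t=1.600: state=(6.751)
t=1.800: state=(6.825)
t=2.000: state=(6.894)
t=2.200: state=(6.959)
t=2.400: state=(7.019)
t=2.600: state=(7.075)
t=2.800: state=(7.126)
t=3.000: state=(7.174)
t=3.200: state=(7.219)
t=3.400: state=(7.260)
t=3.600: state=(7.298)
t=3.800: state=(7.333)

(x) = (7.333)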